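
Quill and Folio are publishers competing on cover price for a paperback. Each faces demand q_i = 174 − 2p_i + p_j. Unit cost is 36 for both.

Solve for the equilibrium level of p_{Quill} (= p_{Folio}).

82

Quill's profit: π = (p_{Quill} − 36)(174 − 2p_{Quill} + p_{Folio}).
∂π/∂p_{Quill} = 246 − 4p_{Quill} + p_{Folio} = 0 ⇒ p_{Quill} = 61.5 + 0.25p_{Folio}.
The game is symmetric, so in equilibrium p_{Folio} = p_{Quill}: the reaction function gives 0.75p_{Quill} = 61.5, hence p_{Quill} = 82.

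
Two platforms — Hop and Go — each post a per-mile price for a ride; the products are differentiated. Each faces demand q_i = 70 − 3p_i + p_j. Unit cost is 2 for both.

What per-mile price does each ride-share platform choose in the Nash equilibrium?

15.2

Hop's profit: π = (p_{Hop} − 2)(70 − 3p_{Hop} + p_{Go}).
∂π/∂p_{Hop} = 76 − 6p_{Hop} + p_{Go} = 0 ⇒ p_{Hop} = 38/3 + (1/6)p_{Go}.
The game is symmetric, so in equilibrium p_{Go} = p_{Hop}: the reaction function gives (5/6)p_{Hop} = 38/3, hence p_{Hop} = 15.2.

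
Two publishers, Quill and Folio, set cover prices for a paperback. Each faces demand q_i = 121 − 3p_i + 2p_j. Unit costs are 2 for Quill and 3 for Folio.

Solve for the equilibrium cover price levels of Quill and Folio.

Quill's profit: π = (p_{Quill} − 2)(121 − 3p_{Quill} + 2p_{Folio}).
∂π/∂p_{Quill} = 127 − 6p_{Quill} + 2p_{Folio} = 0 ⇒ p_{Quill} = 127/6 + (1/3)p_{Folio}.
Similarly p_{Folio} = 65/3 + (1/3)p_{Quill}.
Plugging p_{Folio} into Quill's best response: p_{Quill} = 127/6 + (1/3)(65/3 + (1/3)p_{Quill}) ⇒ (8/9)p_{Quill} = 511/18, so p_{Quill} = 31.9375.
Then p_{Folio} = 65/3 + (1/3)·31.9375 = 32.3125.

31.9375, 32.3125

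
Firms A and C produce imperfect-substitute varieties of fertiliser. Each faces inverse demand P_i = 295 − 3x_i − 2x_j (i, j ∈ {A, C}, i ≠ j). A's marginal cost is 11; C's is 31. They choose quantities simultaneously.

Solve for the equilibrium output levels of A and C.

36.75, 31.75

Firm A's profit: π = x_A(295 − 3x_A − 2x_C) − 11x_A.
∂π/∂x_A = 284 − 6x_A − 2x_C = 0 ⇒ x_A = 142/3 − (1/3)x_C.
Similarly x_C = 44 − (1/3)x_A.
Substituting the second reaction function into the first: x_A = 142/3 − (1/3)(44 − (1/3)x_A), which gives (8/9)x_A = 98/3 ⇒ x_A = 36.75.
Then x_C = 44 − (1/3)·36.75 = 31.75.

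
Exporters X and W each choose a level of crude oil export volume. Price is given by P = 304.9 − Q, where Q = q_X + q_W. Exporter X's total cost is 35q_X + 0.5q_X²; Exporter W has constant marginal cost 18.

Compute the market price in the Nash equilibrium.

Exporter X's profit: π = q_X(304.9 − (q_X + q_W)) − 35q_X − 0.5q_X².
∂π/∂q_X = 269.9 − 3q_X − q_W = 0, so q_X = 2699/30 − (1/3)q_W.
For W: ∂π/∂q_W = 286.9 − 2q_W − q_X = 0 ⇒ q_W = 143.45 − 0.5q_X.
Substituting the second reaction function into the first: q_X = 2699/30 − (1/3)(143.45 − 0.5q_X), which gives (5/6)q_X = 42.15 ⇒ q_X = 50.58.
Then q_W = 143.45 − 0.5·50.58 = 118.16.
Equilibrium price: P = 304.9 − 168.74 = 136.16.

136.16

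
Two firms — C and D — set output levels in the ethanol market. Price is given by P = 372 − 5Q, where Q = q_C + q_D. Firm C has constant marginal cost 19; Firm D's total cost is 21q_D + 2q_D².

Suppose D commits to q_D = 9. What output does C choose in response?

Firm C's profit: π = q_C(372 − 5(q_C + q_D)) − 19q_C.
∂π/∂q_C = 353 − 10q_C − 5q_D = 0, so q_C = 35.3 − 0.5q_D.
At q_D = 9: q_C = 35.3 − 0.5·9 = 30.8.

30.8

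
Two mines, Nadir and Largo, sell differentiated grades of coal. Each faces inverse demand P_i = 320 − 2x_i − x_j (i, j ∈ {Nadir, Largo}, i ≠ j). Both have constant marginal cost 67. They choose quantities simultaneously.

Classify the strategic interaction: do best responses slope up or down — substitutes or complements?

strategic substitutes

Mine Nadir's profit: π = x_{Nadir}(320 − 2x_{Nadir} − x_{Largo}) − 67x_{Nadir}.
∂π/∂x_{Nadir} = 253 − 4x_{Nadir} − x_{Largo} = 0 ⇒ x_{Nadir} = 63.25 − 0.25x_{Largo}.
The best-response slope dx_{Nadir}/dx_{Largo} = −0.25 < 0: the reaction function is downward-sloping, so the choices are strategic substitutes.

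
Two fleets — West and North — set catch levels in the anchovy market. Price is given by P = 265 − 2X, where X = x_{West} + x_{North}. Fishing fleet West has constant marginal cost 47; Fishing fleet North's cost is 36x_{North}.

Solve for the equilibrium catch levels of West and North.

34.5, 40

Fishing fleet West's profit: π = x_{West}(265 − 2(x_{West} + x_{North})) − 47x_{West}.
∂π/∂x_{West} = 218 − 4x_{West} − 2x_{North} = 0, so x_{West} = 54.5 − 0.5x_{North}.
By the same steps for North: x_{North} = 57.25 − 0.5x_{West}.
Substituting the second reaction function into the first: x_{West} = 54.5 − 0.5(57.25 − 0.5x_{West}), which gives 0.75x_{West} = 25.875 ⇒ x_{West} = 34.5.
Then x_{North} = 57.25 − 0.5·34.5 = 40.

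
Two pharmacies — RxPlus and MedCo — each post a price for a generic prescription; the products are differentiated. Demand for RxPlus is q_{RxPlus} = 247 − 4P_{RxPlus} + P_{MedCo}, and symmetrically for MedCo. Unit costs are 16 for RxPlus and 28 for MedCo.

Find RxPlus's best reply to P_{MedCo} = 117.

53.5

RxPlus's profit: π = (P_{RxPlus} − 16)(247 − 4P_{RxPlus} + P_{MedCo}).
∂π/∂P_{RxPlus} = 311 − 8P_{RxPlus} + P_{MedCo} = 0 ⇒ P_{RxPlus} = 38.875 + 0.125P_{MedCo}.
At P_{MedCo} = 117: P_{RxPlus} = 38.875 + 0.125·117 = 53.5.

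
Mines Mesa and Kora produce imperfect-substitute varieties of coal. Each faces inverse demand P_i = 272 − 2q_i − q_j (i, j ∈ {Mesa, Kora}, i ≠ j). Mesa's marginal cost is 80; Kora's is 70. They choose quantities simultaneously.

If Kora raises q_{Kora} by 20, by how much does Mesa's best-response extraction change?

-5

Mine Mesa's profit: π = q_{Mesa}(272 − 2q_{Mesa} − q_{Kora}) − 80q_{Mesa}.
∂π/∂q_{Mesa} = 192 − 4q_{Mesa} − q_{Kora} = 0 ⇒ q_{Mesa} = 48 − 0.25q_{Kora}.
The reaction-function slope is −0.25, so a 20-unit rise in q_{Kora} moves q_{Mesa} by −0.25 × 20 = −5. Mesa's best response falls — the actions are strategic substitutes.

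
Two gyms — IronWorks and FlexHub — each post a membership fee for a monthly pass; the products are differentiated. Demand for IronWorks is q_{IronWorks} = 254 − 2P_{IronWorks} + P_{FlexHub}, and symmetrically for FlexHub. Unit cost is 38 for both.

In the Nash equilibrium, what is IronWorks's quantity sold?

IronWorks's profit: π = (P_{IronWorks} − 38)(254 − 2P_{IronWorks} + P_{FlexHub}).
∂π/∂P_{IronWorks} = 330 − 4P_{IronWorks} + P_{FlexHub} = 0 ⇒ P_{IronWorks} = 82.5 + 0.25P_{FlexHub}.
By symmetry P_{FlexHub} = P_{IronWorks}; substituting into the reaction function, 0.75P_{IronWorks} = 82.5 and P_{IronWorks} = 110.
q_{IronWorks} = 254 − 2·110 + 110 = 144.

144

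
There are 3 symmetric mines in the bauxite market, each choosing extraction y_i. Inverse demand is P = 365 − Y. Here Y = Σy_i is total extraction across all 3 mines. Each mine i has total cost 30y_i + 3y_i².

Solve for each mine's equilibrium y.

33.5

A representative mine's profit is π_i = y_i(365 − Y) − 30y_i − 3y_i², with Y = y_i + Σ_{j≠i} y_j.
First-order condition: 335 − 8y_i − Σ_{j≠i} y_j = 0.
Imposing symmetry (y_j = y for all j) turns Σ_{j≠i} y_j into 2y, so 335 = 10y and y = 33.5.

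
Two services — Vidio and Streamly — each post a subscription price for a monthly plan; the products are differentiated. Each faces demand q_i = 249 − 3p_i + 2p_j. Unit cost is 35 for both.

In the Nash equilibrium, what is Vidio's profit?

8586.75

Vidio's profit: π = (p_{Vidio} − 35)(249 − 3p_{Vidio} + 2p_{Streamly}).
∂π/∂p_{Vidio} = 354 − 6p_{Vidio} + 2p_{Streamly} = 0 ⇒ p_{Vidio} = 59 + (1/3)p_{Streamly}.
By symmetry p_{Streamly} = p_{Vidio}; substituting into the reaction function, (2/3)p_{Vidio} = 59 and p_{Vidio} = 88.5.
q_{Vidio} = 249 − 3·88.5 + 2·88.5 = 160.5.
Profit = (88.5 − 35)·160.5 = 8586.75.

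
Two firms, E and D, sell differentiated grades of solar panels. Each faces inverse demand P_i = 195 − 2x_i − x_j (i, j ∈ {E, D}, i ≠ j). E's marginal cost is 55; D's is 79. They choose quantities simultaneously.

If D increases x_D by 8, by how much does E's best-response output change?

-2

Firm E's profit: π = x_E(195 − 2x_E − x_D) − 55x_E.
∂π/∂x_E = 140 − 4x_E − x_D = 0 ⇒ x_E = 35 − 0.25x_D.
The reaction-function slope is −0.25, so an 8-unit rise in x_D moves x_E by −0.25 × 8 = −2. E's best response falls — the actions are strategic substitutes.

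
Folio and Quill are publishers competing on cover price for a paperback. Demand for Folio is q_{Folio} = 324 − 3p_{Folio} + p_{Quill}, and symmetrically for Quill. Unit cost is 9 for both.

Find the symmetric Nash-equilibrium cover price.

70.2

Folio's profit: π = (p_{Folio} − 9)(324 − 3p_{Folio} + p_{Quill}).
∂π/∂p_{Folio} = 351 − 6p_{Folio} + p_{Quill} = 0 ⇒ p_{Folio} = 58.5 + (1/6)p_{Quill}.
Setting p_{Folio} = p_{Quill} in the reaction function: p_{Folio} = 58.5 + (1/6)p_{Folio}, so p_{Folio} = 58.5 / (5/6) = 70.2.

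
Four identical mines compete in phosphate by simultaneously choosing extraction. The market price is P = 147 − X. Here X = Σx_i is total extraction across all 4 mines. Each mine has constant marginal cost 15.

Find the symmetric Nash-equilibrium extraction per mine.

26.4

A representative mine's profit is π_i = x_i(147 − X) − 15x_i, with X = x_i + Σ_{j≠i} x_j.
First-order condition: 132 − 2x_i − Σ_{j≠i} x_j = 0.
In a symmetric equilibrium every mine chooses the same x, so Σ_{j≠i} x_j = 3x. The condition becomes 132 − 5x = 0, giving x = 132/5 = 26.4.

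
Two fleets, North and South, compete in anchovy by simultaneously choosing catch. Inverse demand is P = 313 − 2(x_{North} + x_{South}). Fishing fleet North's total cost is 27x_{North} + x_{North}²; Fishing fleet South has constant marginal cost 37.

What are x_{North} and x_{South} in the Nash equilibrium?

Fishing fleet North's profit: π = x_{North}(313 − 2(x_{North} + x_{South})) − 27x_{North} − x_{North}².
∂π/∂x_{North} = 286 − 6x_{North} − 2x_{South} = 0, so x_{North} = 143/3 − (1/3)x_{South}.
For South: ∂π/∂x_{South} = 276 − 4x_{South} − 2x_{North} = 0 ⇒ x_{South} = 69 − 0.5x_{North}.
Plugging x_{South} into North's best response: x_{North} = 143/3 − (1/3)(69 − 0.5x_{North}) ⇒ (5/6)x_{North} = 74/3, so x_{North} = 29.6.
Then x_{South} = 69 − 0.5·29.6 = 54.2.

29.6, 54.2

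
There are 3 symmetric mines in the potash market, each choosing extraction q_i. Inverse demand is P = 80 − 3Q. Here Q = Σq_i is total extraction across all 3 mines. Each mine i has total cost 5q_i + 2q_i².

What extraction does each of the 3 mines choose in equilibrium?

4.6875

A representative mine's profit is π_i = q_i(80 − 3Q) − 5q_i − 2q_i², with Q = q_i + Σ_{j≠i} q_j.
First-order condition: 75 − 10q_i − 3Σ_{j≠i} q_j = 0.
Imposing symmetry (q_j = q for all j) turns Σ_{j≠i} q_j into 2q, so 75 = 16q and q = 4.6875.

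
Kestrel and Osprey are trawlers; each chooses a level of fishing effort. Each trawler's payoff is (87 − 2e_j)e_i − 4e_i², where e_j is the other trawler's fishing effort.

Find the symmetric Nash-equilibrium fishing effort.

8.7

Kestrel's payoff is (87 − 2e_O)e_K − 4e_K².
∂π/∂e_K = 87 − 2e_O − 8e_K = 0, so e_K = 10.875 − 0.25e_O.
Setting e_K = e_O in the reaction function: e_K = 10.875 − 0.25e_K, so e_K = 10.875 / 1.25 = 8.7.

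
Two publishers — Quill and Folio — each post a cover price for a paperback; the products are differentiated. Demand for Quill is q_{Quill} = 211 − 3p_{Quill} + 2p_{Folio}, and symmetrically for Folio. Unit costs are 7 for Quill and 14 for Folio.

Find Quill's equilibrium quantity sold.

156.9375

Quill's profit: π = (p_{Quill} − 7)(211 − 3p_{Quill} + 2p_{Folio}).
∂π/∂p_{Quill} = 232 − 6p_{Quill} + 2p_{Folio} = 0 ⇒ p_{Quill} = 116/3 + (1/3)p_{Folio}.
Similarly p_{Folio} = 253/6 + (1/3)p_{Quill}.
Solving the two reaction functions simultaneously: (1 − (1/3)(1/3))p_{Quill} = 116/3 + (1/3)·(253/6), so (8/9)p_{Quill} = 949/18 and p_{Quill} = 59.3125.
Then p_{Folio} = 253/6 + (1/3)·59.3125 = 61.9375.
q_{Quill} = 211 − 3·59.3125 + 2·61.9375 = 156.9375.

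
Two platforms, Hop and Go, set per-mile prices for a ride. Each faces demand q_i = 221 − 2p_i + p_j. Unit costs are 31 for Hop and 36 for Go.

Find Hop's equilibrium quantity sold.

128

Hop's profit: π = (p_{Hop} − 31)(221 − 2p_{Hop} + p_{Go}).
∂π/∂p_{Hop} = 283 − 4p_{Hop} + p_{Go} = 0 ⇒ p_{Hop} = 70.75 + 0.25p_{Go}.
Similarly p_{Go} = 73.25 + 0.25p_{Hop}.
Plugging p_{Go} into Hop's best response: p_{Hop} = 70.75 + 0.25(73.25 + 0.25p_{Hop}) ⇒ 0.9375p_{Hop} = 89.0625, so p_{Hop} = 95.
Then p_{Go} = 73.25 + 0.25·95 = 97.
q_{Hop} = 221 − 2·95 + 97 = 128.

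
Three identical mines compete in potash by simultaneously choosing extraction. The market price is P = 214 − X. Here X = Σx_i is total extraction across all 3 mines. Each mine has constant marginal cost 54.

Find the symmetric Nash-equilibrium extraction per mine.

40

A representative mine's profit is π_i = x_i(214 − X) − 54x_i, with X = x_i + Σ_{j≠i} x_j.
First-order condition: 160 − 2x_i − Σ_{j≠i} x_j = 0.
With identical mines, set every x_j = x: then 160 − 2x − 2x = 0, i.e. x = 160/4 = 40.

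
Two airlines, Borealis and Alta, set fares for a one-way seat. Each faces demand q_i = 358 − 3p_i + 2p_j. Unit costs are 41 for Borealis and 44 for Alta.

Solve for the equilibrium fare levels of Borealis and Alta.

Borealis's profit: π = (p_{Borealis} − 41)(358 − 3p_{Borealis} + 2p_{Alta}).
∂π/∂p_{Borealis} = 481 − 6p_{Borealis} + 2p_{Alta} = 0 ⇒ p_{Borealis} = 481/6 + (1/3)p_{Alta}.
Similarly p_{Alta} = 245/3 + (1/3)p_{Borealis}.
Plugging p_{Alta} into Borealis's best response: p_{Borealis} = 481/6 + (1/3)(245/3 + (1/3)p_{Borealis}) ⇒ (8/9)p_{Borealis} = 1933/18, so p_{Borealis} = 120.8125.
Then p_{Alta} = 245/3 + (1/3)·120.8125 = 121.9375.

120.8125, 121.9375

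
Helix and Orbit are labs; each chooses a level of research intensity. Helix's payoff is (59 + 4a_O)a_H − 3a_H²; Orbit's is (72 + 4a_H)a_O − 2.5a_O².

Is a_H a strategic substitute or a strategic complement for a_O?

Expanding Helix's payoff: 59a_H + 4a_Oa_H − 3a_H².
∂π/∂a_H = 59 + 4a_O − 6a_H = 0, so a_H = 59/6 + (2/3)a_O.
The best-response slope da_H/da_O = 2/3 > 0: the reaction function is upward-sloping, so the choices are strategic complements.

strategic complements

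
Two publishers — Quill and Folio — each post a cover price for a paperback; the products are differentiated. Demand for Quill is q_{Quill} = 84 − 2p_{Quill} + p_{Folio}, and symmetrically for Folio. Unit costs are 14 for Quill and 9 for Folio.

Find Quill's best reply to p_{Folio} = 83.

48.75

Quill's profit: π = (p_{Quill} − 14)(84 − 2p_{Quill} + p_{Folio}).
∂π/∂p_{Quill} = 112 − 4p_{Quill} + p_{Folio} = 0 ⇒ p_{Quill} = 28 + 0.25p_{Folio}.
At p_{Folio} = 83: p_{Quill} = 28 + 0.25·83 = 48.75.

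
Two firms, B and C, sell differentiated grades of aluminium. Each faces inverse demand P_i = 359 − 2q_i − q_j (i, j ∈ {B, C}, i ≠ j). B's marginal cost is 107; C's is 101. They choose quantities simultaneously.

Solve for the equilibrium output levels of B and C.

50, 52

Firm B's profit: π = q_B(359 − 2q_B − q_C) − 107q_B.
∂π/∂q_B = 252 − 4q_B − q_C = 0 ⇒ q_B = 63 − 0.25q_C.
Similarly q_C = 64.5 − 0.25q_B.
Plugging q_C into B's best response: q_B = 63 − 0.25(64.5 − 0.25q_B) ⇒ 0.9375q_B = 46.875, so q_B = 50.
Then q_C = 64.5 − 0.25·50 = 52.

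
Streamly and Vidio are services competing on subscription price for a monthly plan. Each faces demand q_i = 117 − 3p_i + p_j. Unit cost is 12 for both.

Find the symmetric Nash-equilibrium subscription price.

Streamly's profit: π = (p_{Streamly} − 12)(117 − 3p_{Streamly} + p_{Vidio}).
∂π/∂p_{Streamly} = 153 − 6p_{Streamly} + p_{Vidio} = 0 ⇒ p_{Streamly} = 25.5 + (1/6)p_{Vidio}.
The game is symmetric, so in equilibrium p_{Vidio} = p_{Streamly}: the reaction function gives (5/6)p_{Streamly} = 25.5, hence p_{Streamly} = 30.6.

30.6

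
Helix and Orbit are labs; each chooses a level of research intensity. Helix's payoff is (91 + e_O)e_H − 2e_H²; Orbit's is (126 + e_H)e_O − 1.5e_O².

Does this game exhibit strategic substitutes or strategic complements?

Expanding Helix's payoff: 91e_H + e_Oe_H − 2e_H².
∂π/∂e_H = 91 + e_O − 4e_H = 0, so e_H = 22.75 + 0.25e_O.
The best-response slope de_H/de_O = 0.25 > 0: the reaction function is upward-sloping, so the choices are strategic complements.

strategic complements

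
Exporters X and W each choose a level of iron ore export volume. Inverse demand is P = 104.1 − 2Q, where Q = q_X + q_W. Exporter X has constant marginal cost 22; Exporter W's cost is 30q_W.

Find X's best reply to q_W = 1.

20.025

Exporter X's profit: π = q_X(104.1 − 2(q_X + q_W)) − 22q_X.
∂π/∂q_X = 82.1 − 4q_X − 2q_W = 0, so q_X = 20.525 − 0.5q_W.
At q_W = 1: q_X = 20.525 − 0.5·1 = 20.025.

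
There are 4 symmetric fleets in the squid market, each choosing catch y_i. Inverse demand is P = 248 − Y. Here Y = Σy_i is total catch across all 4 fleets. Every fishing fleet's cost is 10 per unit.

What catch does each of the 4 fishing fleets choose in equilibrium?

A representative fishing fleet's profit is π_i = y_i(248 − Y) − 10y_i, with Y = y_i + Σ_{j≠i} y_j.
First-order condition: 238 − 2y_i − Σ_{j≠i} y_j = 0.
In a symmetric equilibrium every fishing fleet chooses the same y, so Σ_{j≠i} y_j = 3y. The condition becomes 238 − 5y = 0, giving y = 238/5 = 47.6.

47.6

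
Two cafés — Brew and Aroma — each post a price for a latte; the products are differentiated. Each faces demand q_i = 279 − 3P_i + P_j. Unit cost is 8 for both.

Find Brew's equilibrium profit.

8300.28

Brew's profit: π = (P_{Brew} − 8)(279 − 3P_{Brew} + P_{Aroma}).
∂π/∂P_{Brew} = 303 − 6P_{Brew} + P_{Aroma} = 0 ⇒ P_{Brew} = 50.5 + (1/6)P_{Aroma}.
By symmetry P_{Aroma} = P_{Brew}; substituting into the reaction function, (5/6)P_{Brew} = 50.5 and P_{Brew} = 60.6.
q_{Brew} = 279 − 3·60.6 + 60.6 = 157.8.
Profit = (60.6 − 8)·157.8 = 8300.28.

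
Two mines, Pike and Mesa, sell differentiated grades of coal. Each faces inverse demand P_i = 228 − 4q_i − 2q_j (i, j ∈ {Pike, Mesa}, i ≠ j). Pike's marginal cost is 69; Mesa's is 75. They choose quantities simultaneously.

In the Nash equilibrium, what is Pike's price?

133.4

Mine Pike's profit: π = q_{Pike}(228 − 4q_{Pike} − 2q_{Mesa}) − 69q_{Pike}.
∂π/∂q_{Pike} = 159 − 8q_{Pike} − 2q_{Mesa} = 0 ⇒ q_{Pike} = 19.875 − 0.25q_{Mesa}.
Similarly q_{Mesa} = 19.125 − 0.25q_{Pike}.
Plugging q_{Mesa} into Pike's best response: q_{Pike} = 19.875 − 0.25(19.125 − 0.25q_{Pike}) ⇒ 0.9375q_{Pike} = 483/32, so q_{Pike} = 16.1.
Then q_{Mesa} = 19.125 − 0.25·16.1 = 15.1.
P_{Pike} = 228 − 4·16.1 − 2·15.1 = 133.4.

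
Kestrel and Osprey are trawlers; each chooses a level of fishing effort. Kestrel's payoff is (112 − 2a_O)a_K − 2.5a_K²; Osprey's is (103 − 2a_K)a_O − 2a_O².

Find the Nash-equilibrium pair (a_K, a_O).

15.125, 18.1875

Expanding Kestrel's payoff: 112a_K − 2a_Oa_K − 2.5a_K².
∂π/∂a_K = 112 − 2a_O − 5a_K = 0, so a_K = 22.4 − 0.4a_O.
Likewise for Osprey: a_O = 25.75 − 0.5a_K.
Plugging a_O into Kestrel's best response: a_K = 22.4 − 0.4(25.75 − 0.5a_K) ⇒ 0.8a_K = 12.1, so a_K = 15.125.
Then a_O = 25.75 − 0.5·15.125 = 18.1875.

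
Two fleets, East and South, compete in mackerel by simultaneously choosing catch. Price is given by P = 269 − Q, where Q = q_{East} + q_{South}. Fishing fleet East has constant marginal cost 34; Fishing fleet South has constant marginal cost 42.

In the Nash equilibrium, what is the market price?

115

Fishing fleet East's profit: π = q_{East}(269 − (q_{East} + q_{South})) − 34q_{East}.
∂π/∂q_{East} = 235 − 2q_{East} − q_{South} = 0, so q_{East} = 117.5 − 0.5q_{South}.
By the same steps for South: q_{South} = 113.5 − 0.5q_{East}.
Solving the two reaction functions simultaneously: (1 − (−0.5)(−0.5))q_{East} = 117.5 − 0.5·113.5, so 0.75q_{East} = 60.75 and q_{East} = 81.
Then q_{South} = 113.5 − 0.5·81 = 73.
Equilibrium price: P = 269 − 154 = 115.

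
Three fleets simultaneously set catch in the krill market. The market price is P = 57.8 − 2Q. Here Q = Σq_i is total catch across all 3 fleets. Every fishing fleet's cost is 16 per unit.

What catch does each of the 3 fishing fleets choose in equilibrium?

A representative fishing fleet's profit is π_i = q_i(57.8 − 2Q) − 16q_i, with Q = q_i + Σ_{j≠i} q_j.
First-order condition: 41.8 − 4q_i − 2Σ_{j≠i} q_j = 0.
With identical fishing fleets, set every q_j = q: then 41.8 − 4q − 4q = 0, i.e. q = 41.8/8 = 5.225.

5.225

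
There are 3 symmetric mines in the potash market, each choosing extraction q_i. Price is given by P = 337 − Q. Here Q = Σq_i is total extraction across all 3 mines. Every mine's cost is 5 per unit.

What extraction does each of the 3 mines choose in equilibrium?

A representative mine's profit is π_i = q_i(337 − Q) − 5q_i, with Q = q_i + Σ_{j≠i} q_j.
First-order condition: 332 − 2q_i − Σ_{j≠i} q_j = 0.
In a symmetric equilibrium every mine chooses the same q, so Σ_{j≠i} q_j = 2q. The condition becomes 332 − 4q = 0, giving q = 332/4 = 83.

83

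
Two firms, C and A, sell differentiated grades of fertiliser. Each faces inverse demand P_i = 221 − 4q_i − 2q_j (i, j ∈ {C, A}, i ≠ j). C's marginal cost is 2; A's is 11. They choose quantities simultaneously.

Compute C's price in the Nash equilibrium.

Firm C's profit: π = q_C(221 − 4q_C − 2q_A) − 2q_C.
∂π/∂q_C = 219 − 8q_C − 2q_A = 0 ⇒ q_C = 27.375 − 0.25q_A.
Similarly q_A = 26.25 − 0.25q_C.
Solving the two reaction functions simultaneously: (1 − (−0.25)(−0.25))q_C = 27.375 − 0.25·26.25, so 0.9375q_C = 20.8125 and q_C = 22.2.
Then q_A = 26.25 − 0.25·22.2 = 20.7.
P_C = 221 − 4·22.2 − 2·20.7 = 90.8.

90.8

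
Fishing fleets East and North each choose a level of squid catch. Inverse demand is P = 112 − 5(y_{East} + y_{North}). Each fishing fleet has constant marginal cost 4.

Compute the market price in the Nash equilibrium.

40

Fishing fleet East's profit: π = y_{East}(112 − 5(y_{East} + y_{North})) − 4y_{East}.
∂π/∂y_{East} = 108 − 10y_{East} − 5y_{North} = 0, so y_{East} = 10.8 − 0.5y_{North}.
The game is symmetric, so in equilibrium y_{North} = y_{East}: the reaction function gives 1.5y_{East} = 10.8, hence y_{East} = 7.2.
Equilibrium price: P = 112 − 5·14.4 = 40.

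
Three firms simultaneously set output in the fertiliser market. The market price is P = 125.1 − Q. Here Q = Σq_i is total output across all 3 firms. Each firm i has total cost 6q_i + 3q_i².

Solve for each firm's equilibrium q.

11.91

A representative firm's profit is π_i = q_i(125.1 − Q) − 6q_i − 3q_i², with Q = q_i + Σ_{j≠i} q_j.
First-order condition: 119.1 − 8q_i − Σ_{j≠i} q_j = 0.
Imposing symmetry (q_j = q for all j) turns Σ_{j≠i} q_j into 2q, so 119.1 = 10q and q = 11.91.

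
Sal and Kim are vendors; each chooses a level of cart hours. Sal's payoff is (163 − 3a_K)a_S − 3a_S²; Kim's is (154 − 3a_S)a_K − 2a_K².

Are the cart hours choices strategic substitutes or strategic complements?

strategic substitutes

Expanding Sal's payoff: 163a_S − 3a_Ka_S − 3a_S².
∂π/∂a_S = 163 − 3a_K − 6a_S = 0, so a_S = 163/6 − 0.5a_K.
The best-response slope da_S/da_K = −0.5 < 0: the reaction function is downward-sloping, so the choices are strategic substitutes.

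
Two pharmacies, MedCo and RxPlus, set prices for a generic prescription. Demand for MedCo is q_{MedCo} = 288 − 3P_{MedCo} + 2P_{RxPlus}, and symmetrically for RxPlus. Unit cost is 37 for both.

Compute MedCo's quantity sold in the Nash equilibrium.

188.25

MedCo's profit: π = (P_{MedCo} − 37)(288 − 3P_{MedCo} + 2P_{RxPlus}).
∂π/∂P_{MedCo} = 399 − 6P_{MedCo} + 2P_{RxPlus} = 0 ⇒ P_{MedCo} = 66.5 + (1/3)P_{RxPlus}.
By symmetry P_{RxPlus} = P_{MedCo}; substituting into the reaction function, (2/3)P_{MedCo} = 66.5 and P_{MedCo} = 99.75.
q_{MedCo} = 288 − 3·99.75 + 2·99.75 = 188.25.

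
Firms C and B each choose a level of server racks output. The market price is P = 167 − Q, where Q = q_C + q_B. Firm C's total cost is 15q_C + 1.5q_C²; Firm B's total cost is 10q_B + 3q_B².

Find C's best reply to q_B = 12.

28

Firm C's profit: π = q_C(167 − (q_C + q_B)) − 15q_C − 1.5q_C².
∂π/∂q_C = 152 − 5q_C − q_B = 0, so q_C = 30.4 − 0.2q_B.
At q_B = 12: q_C = 30.4 − 0.2·12 = 28.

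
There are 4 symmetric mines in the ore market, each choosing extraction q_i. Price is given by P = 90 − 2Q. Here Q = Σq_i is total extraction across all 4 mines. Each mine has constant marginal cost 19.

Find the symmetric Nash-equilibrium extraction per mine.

A representative mine's profit is π_i = q_i(90 − 2Q) − 19q_i, with Q = q_i + Σ_{j≠i} q_j.
First-order condition: 71 − 4q_i − 2Σ_{j≠i} q_j = 0.
In a symmetric equilibrium every mine chooses the same q, so Σ_{j≠i} q_j = 3q. The condition becomes 71 − 10q = 0, giving q = 71/10 = 7.1.

7.1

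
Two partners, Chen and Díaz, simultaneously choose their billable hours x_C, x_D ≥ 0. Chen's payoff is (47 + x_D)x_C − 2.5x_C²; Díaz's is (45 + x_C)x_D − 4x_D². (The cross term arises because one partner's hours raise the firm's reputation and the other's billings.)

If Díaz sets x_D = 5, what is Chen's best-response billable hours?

Expanding Chen's payoff: 47x_C + x_Dx_C − 2.5x_C².
∂π/∂x_C = 47 + x_D − 5x_C = 0, so x_C = 9.4 + 0.2x_D.
At x_D = 5: x_C = 9.4 + 0.2·5 = 10.4.

10.4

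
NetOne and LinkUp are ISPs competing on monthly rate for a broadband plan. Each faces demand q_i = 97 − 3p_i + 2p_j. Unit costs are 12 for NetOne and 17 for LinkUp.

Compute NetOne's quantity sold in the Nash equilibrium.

66.5625

NetOne's profit: π = (p_{NetOne} − 12)(97 − 3p_{NetOne} + 2p_{LinkUp}).
∂π/∂p_{NetOne} = 133 − 6p_{NetOne} + 2p_{LinkUp} = 0 ⇒ p_{NetOne} = 133/6 + (1/3)p_{LinkUp}.
Similarly p_{LinkUp} = 74/3 + (1/3)p_{NetOne}.
Substituting the second reaction function into the first: p_{NetOne} = 133/6 + (1/3)(74/3 + (1/3)p_{NetOne}), which gives (8/9)p_{NetOne} = 547/18 ⇒ p_{NetOne} = 34.1875.
Then p_{LinkUp} = 74/3 + (1/3)·34.1875 = 36.0625.
q_{NetOne} = 97 − 3·34.1875 + 2·36.0625 = 66.5625.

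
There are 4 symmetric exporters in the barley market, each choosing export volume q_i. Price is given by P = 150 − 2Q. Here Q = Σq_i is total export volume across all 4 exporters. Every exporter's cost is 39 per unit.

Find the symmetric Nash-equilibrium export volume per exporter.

A representative exporter's profit is π_i = q_i(150 − 2Q) − 39q_i, with Q = q_i + Σ_{j≠i} q_j.
First-order condition: 111 − 4q_i − 2Σ_{j≠i} q_j = 0.
In a symmetric equilibrium every exporter chooses the same q, so Σ_{j≠i} q_j = 3q. The condition becomes 111 − 10q = 0, giving q = 111/10 = 11.1.

11.1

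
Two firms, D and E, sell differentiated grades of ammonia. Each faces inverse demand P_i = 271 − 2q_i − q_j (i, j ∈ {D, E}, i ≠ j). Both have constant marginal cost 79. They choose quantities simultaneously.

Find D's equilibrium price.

Firm D's profit: π = q_D(271 − 2q_D − q_E) − 79q_D.
∂π/∂q_D = 192 − 4q_D − q_E = 0 ⇒ q_D = 48 − 0.25q_E.
By symmetry q_E = q_D; substituting into the reaction function, 1.25q_D = 48 and q_D = 38.4.
P_D = 271 − 2·38.4 − 38.4 = 155.8.

155.8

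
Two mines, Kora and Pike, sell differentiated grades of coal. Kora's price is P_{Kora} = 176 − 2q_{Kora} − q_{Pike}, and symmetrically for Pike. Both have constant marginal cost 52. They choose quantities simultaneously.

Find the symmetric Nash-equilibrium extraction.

24.8

Mine Kora's profit: π = q_{Kora}(176 − 2q_{Kora} − q_{Pike}) − 52q_{Kora}.
∂π/∂q_{Kora} = 124 − 4q_{Kora} − q_{Pike} = 0 ⇒ q_{Kora} = 31 − 0.25q_{Pike}.
The game is symmetric, so in equilibrium q_{Pike} = q_{Kora}: the reaction function gives 1.25q_{Kora} = 31, hence q_{Kora} = 24.8.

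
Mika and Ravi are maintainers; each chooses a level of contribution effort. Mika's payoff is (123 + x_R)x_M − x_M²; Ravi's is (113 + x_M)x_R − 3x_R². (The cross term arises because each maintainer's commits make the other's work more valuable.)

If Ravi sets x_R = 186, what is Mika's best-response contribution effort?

154.5

Expanding Mika's payoff: 123x_M + x_Rx_M − x_M².
∂π/∂x_M = 123 + x_R − 2x_M = 0, so x_M = 61.5 + 0.5x_R.
At x_R = 186: x_M = 61.5 + 0.5·186 = 154.5.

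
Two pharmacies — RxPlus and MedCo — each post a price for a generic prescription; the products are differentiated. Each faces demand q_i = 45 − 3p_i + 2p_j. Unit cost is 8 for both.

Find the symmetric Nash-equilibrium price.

17.25

RxPlus's profit: π = (p_{RxPlus} − 8)(45 − 3p_{RxPlus} + 2p_{MedCo}).
∂π/∂p_{RxPlus} = 69 − 6p_{RxPlus} + 2p_{MedCo} = 0 ⇒ p_{RxPlus} = 11.5 + (1/3)p_{MedCo}.
The game is symmetric, so in equilibrium p_{MedCo} = p_{RxPlus}: the reaction function gives (2/3)p_{RxPlus} = 11.5, hence p_{RxPlus} = 17.25.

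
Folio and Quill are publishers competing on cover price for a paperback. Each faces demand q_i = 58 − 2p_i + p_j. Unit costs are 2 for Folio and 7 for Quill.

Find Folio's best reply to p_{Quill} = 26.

22

Folio's profit: π = (p_{Folio} − 2)(58 − 2p_{Folio} + p_{Quill}).
∂π/∂p_{Folio} = 62 − 4p_{Folio} + p_{Quill} = 0 ⇒ p_{Folio} = 15.5 + 0.25p_{Quill}.
At p_{Quill} = 26: p_{Folio} = 15.5 + 0.25·26 = 22.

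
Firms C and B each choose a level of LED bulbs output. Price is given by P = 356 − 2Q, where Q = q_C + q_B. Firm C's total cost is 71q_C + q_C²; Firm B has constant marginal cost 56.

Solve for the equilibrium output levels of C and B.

Firm C's profit: π = q_C(356 − 2(q_C + q_B)) − 71q_C − q_C².
∂π/∂q_C = 285 − 6q_C − 2q_B = 0, so q_C = 47.5 − (1/3)q_B.
For B: ∂π/∂q_B = 300 − 4q_B − 2q_C = 0 ⇒ q_B = 75 − 0.5q_C.
Plugging q_B into C's best response: q_C = 47.5 − (1/3)(75 − 0.5q_C) ⇒ (5/6)q_C = 22.5, so q_C = 27.
Then q_B = 75 − 0.5·27 = 61.5.

27, 61.5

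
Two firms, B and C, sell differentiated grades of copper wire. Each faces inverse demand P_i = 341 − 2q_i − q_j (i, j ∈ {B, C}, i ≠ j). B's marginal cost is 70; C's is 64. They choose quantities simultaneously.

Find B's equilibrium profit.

Firm B's profit: π = q_B(341 − 2q_B − q_C) − 70q_B.
∂π/∂q_B = 271 − 4q_B − q_C = 0 ⇒ q_B = 67.75 − 0.25q_C.
Similarly q_C = 69.25 − 0.25q_B.
Solving the two reaction functions simultaneously: (1 − (−0.25)(−0.25))q_B = 67.75 − 0.25·69.25, so 0.9375q_B = 50.4375 and q_B = 53.8.
Then q_C = 69.25 − 0.25·53.8 = 55.8.
P_B = 341 − 2·53.8 − 55.8 = 177.6.
Profit = (177.6 − 70)·53.8 = 5788.88.

5788.88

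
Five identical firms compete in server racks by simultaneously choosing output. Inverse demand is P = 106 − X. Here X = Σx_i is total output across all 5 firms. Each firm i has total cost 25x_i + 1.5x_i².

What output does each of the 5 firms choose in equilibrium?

A representative firm's profit is π_i = x_i(106 − X) − 25x_i − 1.5x_i², with X = x_i + Σ_{j≠i} x_j.
First-order condition: 81 − 5x_i − Σ_{j≠i} x_j = 0.
With identical firms, set every x_j = x: then 81 − 5x − 4x = 0, i.e. x = 81/9 = 9.

9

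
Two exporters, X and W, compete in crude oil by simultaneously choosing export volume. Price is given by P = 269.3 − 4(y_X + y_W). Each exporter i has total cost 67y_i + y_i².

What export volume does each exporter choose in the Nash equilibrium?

Exporter X's profit: π = y_X(269.3 − 4(y_X + y_W)) − 67y_X − y_X².
∂π/∂y_X = 202.3 − 10y_X − 4y_W = 0, so y_X = 20.23 − 0.4y_W.
Setting y_X = y_W in the reaction function: y_X = 20.23 − 0.4y_X, so y_X = 20.23 / 1.4 = 14.45.

14.45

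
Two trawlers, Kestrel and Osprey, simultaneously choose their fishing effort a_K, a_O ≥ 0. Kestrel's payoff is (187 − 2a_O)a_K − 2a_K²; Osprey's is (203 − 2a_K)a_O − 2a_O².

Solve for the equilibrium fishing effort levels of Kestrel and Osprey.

Expanding Kestrel's payoff: 187a_K − 2a_Oa_K − 2a_K².
∂π/∂a_K = 187 − 2a_O − 4a_K = 0, so a_K = 46.75 − 0.5a_O.
Likewise for Osprey: a_O = 50.75 − 0.5a_K.
Plugging a_O into Kestrel's best response: a_K = 46.75 − 0.5(50.75 − 0.5a_K) ⇒ 0.75a_K = 21.375, so a_K = 28.5.
Then a_O = 50.75 − 0.5·28.5 = 36.5.

28.5, 36.5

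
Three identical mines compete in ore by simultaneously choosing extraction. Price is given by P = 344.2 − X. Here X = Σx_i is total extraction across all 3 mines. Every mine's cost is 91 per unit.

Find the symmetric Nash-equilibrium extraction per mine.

A representative mine's profit is π_i = x_i(344.2 − X) − 91x_i, with X = x_i + Σ_{j≠i} x_j.
First-order condition: 253.2 − 2x_i − Σ_{j≠i} x_j = 0.
With identical mines, set every x_j = x: then 253.2 − 2x − 2x = 0, i.e. x = 253.2/4 = 63.3.

63.3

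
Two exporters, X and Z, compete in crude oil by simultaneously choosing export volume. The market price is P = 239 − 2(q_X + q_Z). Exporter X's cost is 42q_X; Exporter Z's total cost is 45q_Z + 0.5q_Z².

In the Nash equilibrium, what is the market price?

Exporter X's profit: π = q_X(239 − 2(q_X + q_Z)) − 42q_X.
∂π/∂q_X = 197 − 4q_X − 2q_Z = 0, so q_X = 49.25 − 0.5q_Z.
For Z: ∂π/∂q_Z = 194 − 5q_Z − 2q_X = 0 ⇒ q_Z = 38.8 − 0.4q_X.
Substituting the second reaction function into the first: q_X = 49.25 − 0.5(38.8 − 0.4q_X), which gives 0.8q_X = 29.85 ⇒ q_X = 37.3125.
Then q_Z = 38.8 − 0.4·37.3125 = 23.875.
Equilibrium price: P = 239 − 2·61.1875 = 116.625.

116.625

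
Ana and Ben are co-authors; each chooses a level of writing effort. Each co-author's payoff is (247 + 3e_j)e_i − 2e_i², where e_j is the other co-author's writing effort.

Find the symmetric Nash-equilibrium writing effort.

Ana's payoff is (247 + 3e_B)e_A − 2e_A².
∂π/∂e_A = 247 + 3e_B − 4e_A = 0, so e_A = 61.75 + 0.75e_B.
Setting e_A = e_B in the reaction function: e_A = 61.75 + 0.75e_A, so e_A = 61.75 / 0.25 = 247.

247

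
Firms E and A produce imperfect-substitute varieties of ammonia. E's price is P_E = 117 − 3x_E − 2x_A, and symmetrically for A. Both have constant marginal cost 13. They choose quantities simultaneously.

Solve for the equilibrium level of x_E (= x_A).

13

Firm E's profit: π = x_E(117 − 3x_E − 2x_A) − 13x_E.
∂π/∂x_E = 104 − 6x_E − 2x_A = 0 ⇒ x_E = 52/3 − (1/3)x_A.
By symmetry x_A = x_E; substituting into the reaction function, (4/3)x_E = 52/3 and x_E = 13.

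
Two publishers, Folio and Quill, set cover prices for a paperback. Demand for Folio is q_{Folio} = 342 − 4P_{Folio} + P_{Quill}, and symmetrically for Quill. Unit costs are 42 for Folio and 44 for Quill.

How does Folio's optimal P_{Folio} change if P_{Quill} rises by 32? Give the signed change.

Folio's profit: π = (P_{Folio} − 42)(342 − 4P_{Folio} + P_{Quill}).
∂π/∂P_{Folio} = 510 − 8P_{Folio} + P_{Quill} = 0 ⇒ P_{Folio} = 63.75 + 0.125P_{Quill}.
The reaction-function slope is 0.125, so a 32-unit rise in P_{Quill} moves P_{Folio} by 0.125 × 32 = 4. Folio's best response rises — the actions are strategic complements.

4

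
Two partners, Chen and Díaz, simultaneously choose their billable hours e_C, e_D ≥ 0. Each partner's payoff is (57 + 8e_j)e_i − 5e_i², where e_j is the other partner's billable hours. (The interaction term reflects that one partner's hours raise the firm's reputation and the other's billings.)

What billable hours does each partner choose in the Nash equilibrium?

Chen's payoff is (57 + 8e_D)e_C − 5e_C².
∂π/∂e_C = 57 + 8e_D − 10e_C = 0, so e_C = 5.7 + 0.8e_D.
The game is symmetric, so in equilibrium e_D = e_C: the reaction function gives 0.2e_C = 5.7, hence e_C = 28.5.

28.5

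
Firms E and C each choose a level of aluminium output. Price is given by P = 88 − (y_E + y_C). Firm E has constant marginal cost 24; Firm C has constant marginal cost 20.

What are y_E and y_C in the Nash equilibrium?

Firm E's profit: π = y_E(88 − (y_E + y_C)) − 24y_E.
∂π/∂y_E = 64 − 2y_E − y_C = 0, so y_E = 32 − 0.5y_C.
By the same steps for C: y_C = 34 − 0.5y_E.
Substituting the second reaction function into the first: y_E = 32 − 0.5(34 − 0.5y_E), which gives 0.75y_E = 15 ⇒ y_E = 20.
Then y_C = 34 − 0.5·20 = 24.

20, 24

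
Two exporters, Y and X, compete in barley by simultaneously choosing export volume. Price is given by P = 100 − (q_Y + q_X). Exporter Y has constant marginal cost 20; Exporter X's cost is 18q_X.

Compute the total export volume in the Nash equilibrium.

Exporter Y's profit: π = q_Y(100 − (q_Y + q_X)) − 20q_Y.
∂π/∂q_Y = 80 − 2q_Y − q_X = 0, so q_Y = 40 − 0.5q_X.
By the same steps for X: q_X = 41 − 0.5q_Y.
Solving the two reaction functions simultaneously: (1 − (−0.5)(−0.5))q_Y = 40 − 0.5·41, so 0.75q_Y = 19.5 and q_Y = 26.
Then q_X = 41 − 0.5·26 = 28.
Total export volume: 26 + 28 = 54.

54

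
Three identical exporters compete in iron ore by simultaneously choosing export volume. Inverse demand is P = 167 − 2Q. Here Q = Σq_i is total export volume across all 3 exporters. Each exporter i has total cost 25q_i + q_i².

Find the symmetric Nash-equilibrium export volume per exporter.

14.2

A representative exporter's profit is π_i = q_i(167 − 2Q) − 25q_i − q_i², with Q = q_i + Σ_{j≠i} q_j.
First-order condition: 142 − 6q_i − 2Σ_{j≠i} q_j = 0.
In a symmetric equilibrium every exporter chooses the same q, so Σ_{j≠i} q_j = 2q. The condition becomes 142 − 10q = 0, giving q = 142/10 = 14.2.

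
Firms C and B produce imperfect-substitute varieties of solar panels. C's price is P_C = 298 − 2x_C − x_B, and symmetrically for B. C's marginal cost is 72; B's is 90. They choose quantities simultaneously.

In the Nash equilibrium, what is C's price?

164.8

Firm C's profit: π = x_C(298 − 2x_C − x_B) − 72x_C.
∂π/∂x_C = 226 − 4x_C − x_B = 0 ⇒ x_C = 56.5 − 0.25x_B.
Similarly x_B = 52 − 0.25x_C.
Plugging x_B into C's best response: x_C = 56.5 − 0.25(52 − 0.25x_C) ⇒ 0.9375x_C = 43.5, so x_C = 46.4.
Then x_B = 52 − 0.25·46.4 = 40.4.
P_C = 298 − 2·46.4 − 40.4 = 164.8.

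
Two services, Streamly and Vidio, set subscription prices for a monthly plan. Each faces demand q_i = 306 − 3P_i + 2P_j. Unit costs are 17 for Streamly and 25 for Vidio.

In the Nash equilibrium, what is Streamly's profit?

16317.1875

Streamly's profit: π = (P_{Streamly} − 17)(306 − 3P_{Streamly} + 2P_{Vidio}).
∂π/∂P_{Streamly} = 357 − 6P_{Streamly} + 2P_{Vidio} = 0 ⇒ P_{Streamly} = 59.5 + (1/3)P_{Vidio}.
Similarly P_{Vidio} = 63.5 + (1/3)P_{Streamly}.
Substituting the second reaction function into the first: P_{Streamly} = 59.5 + (1/3)(63.5 + (1/3)P_{Streamly}), which gives (8/9)P_{Streamly} = 242/3 ⇒ P_{Streamly} = 90.75.
Then P_{Vidio} = 63.5 + (1/3)·90.75 = 93.75.
q_{Streamly} = 306 − 3·90.75 + 2·93.75 = 221.25.
Profit = (90.75 − 17)·221.25 = 16317.1875.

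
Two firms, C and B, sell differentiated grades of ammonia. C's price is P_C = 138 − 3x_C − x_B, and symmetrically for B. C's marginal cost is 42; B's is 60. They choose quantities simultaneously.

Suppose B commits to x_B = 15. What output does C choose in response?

13.5

Firm C's profit: π = x_C(138 − 3x_C − x_B) − 42x_C.
∂π/∂x_C = 96 − 6x_C − x_B = 0 ⇒ x_C = 16 − (1/6)x_B.
At x_B = 15: x_C = 16 − (1/6)·15 = 13.5.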